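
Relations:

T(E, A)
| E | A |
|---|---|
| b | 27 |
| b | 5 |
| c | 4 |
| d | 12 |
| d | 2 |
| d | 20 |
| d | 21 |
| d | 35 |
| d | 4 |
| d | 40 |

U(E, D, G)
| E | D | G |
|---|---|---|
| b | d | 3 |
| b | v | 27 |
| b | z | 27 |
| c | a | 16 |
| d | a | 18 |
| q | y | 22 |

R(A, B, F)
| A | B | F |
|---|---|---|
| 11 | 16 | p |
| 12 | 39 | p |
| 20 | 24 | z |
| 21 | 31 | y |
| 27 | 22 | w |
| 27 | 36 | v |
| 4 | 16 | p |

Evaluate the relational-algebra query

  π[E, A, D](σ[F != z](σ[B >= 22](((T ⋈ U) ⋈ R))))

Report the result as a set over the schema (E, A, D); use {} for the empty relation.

Natural join on E: {(b, 27, d, 3), (b, 27, v, 27), (b, 27, z, 27), (b, 5, d, 3), (b, 5, v, 27), (b, 5, z, 27), (c, 4, a, 16), (d, 12, a, 18), (d, 2, a, 18), (d, 20, a, 18), (d, 21, a, 18), (d, 35, a, 18), (d, 4, a, 18), (d, 40, a, 18)}
Natural join on A: {(b, 27, d, 3, 22, w), (b, 27, d, 3, 36, v), (b, 27, v, 27, 22, w), (b, 27, v, 27, 36, v), (b, 27, z, 27, 22, w), (b, 27, z, 27, 36, v), (c, 4, a, 16, 16, p), (d, 12, a, 18, 39, p), (d, 20, a, 18, 24, z), (d, 21, a, 18, 31, y), (d, 4, a, 18, 16, p)}
Selection B >= 22: {(b, 27, d, 3, 22, w), (b, 27, d, 3, 36, v), (b, 27, v, 27, 22, w), (b, 27, v, 27, 36, v), (b, 27, z, 27, 22, w), (b, 27, z, 27, 36, v), (d, 12, a, 18, 39, p), (d, 20, a, 18, 24, z), (d, 21, a, 18, 31, y)}
Selection F != z: {(b, 27, d, 3, 22, w), (b, 27, d, 3, 36, v), (b, 27, v, 27, 22, w), (b, 27, v, 27, 36, v), (b, 27, z, 27, 22, w), (b, 27, z, 27, 36, v), (d, 12, a, 18, 39, p), (d, 21, a, 18, 31, y)}
Keep only column(s) E, A, D (3 duplicate(s) eliminated): {(b, 27, d), (b, 27, v), (b, 27, z), (d, 12, a), (d, 21, a)}

{(b, 27, d), (b, 27, v), (b, 27, z), (d, 12, a), (d, 21, a)}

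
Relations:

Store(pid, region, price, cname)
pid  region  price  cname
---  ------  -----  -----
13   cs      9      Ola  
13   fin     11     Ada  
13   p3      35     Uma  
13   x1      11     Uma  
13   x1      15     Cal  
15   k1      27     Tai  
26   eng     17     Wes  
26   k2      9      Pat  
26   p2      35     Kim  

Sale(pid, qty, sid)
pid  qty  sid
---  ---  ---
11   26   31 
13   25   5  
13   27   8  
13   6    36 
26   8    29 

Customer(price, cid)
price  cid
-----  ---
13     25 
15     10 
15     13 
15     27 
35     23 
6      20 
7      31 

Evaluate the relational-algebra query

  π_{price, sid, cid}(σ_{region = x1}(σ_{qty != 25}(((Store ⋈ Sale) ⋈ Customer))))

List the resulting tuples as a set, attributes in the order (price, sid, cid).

{(15, 36, 10), (15, 36, 13), (15, 36, 27), (15, 8, 10), (15, 8, 13), (15, 8, 27)}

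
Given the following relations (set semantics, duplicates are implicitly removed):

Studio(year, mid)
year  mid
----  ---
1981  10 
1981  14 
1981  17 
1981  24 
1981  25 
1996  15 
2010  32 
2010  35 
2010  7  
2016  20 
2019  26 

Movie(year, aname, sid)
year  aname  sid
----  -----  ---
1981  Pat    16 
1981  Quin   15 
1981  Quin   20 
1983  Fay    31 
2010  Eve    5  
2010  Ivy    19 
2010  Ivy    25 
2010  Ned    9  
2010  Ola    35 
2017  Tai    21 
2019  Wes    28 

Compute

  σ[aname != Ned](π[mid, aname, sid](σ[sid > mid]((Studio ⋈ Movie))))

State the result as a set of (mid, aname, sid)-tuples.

Studio ⋈ Movie (natural join on year): {(1981, 10, Pat, 16), (1981, 10, Quin, 15), (1981, 10, Quin, 20), (1981, 14, Pat, 16), (1981, 14, Quin, 15), (1981, 14, Quin, 20), (1981, 17, Pat, 16), (1981, 17, Quin, 15), (1981, 17, Quin, 20), (1981, 24, Pat, 16), (1981, 24, Quin, 15), (1981, 24, Quin, 20), (1981, 25, Pat, 16), (1981, 25, Quin, 15), (1981, 25, Quin, 20), (2010, 32, Eve, 5), (2010, 32, Ivy, 19), (2010, 32, Ivy, 25), (2010, 32, Ned, 9), (2010, 32, Ola, 35), (2010, 35, Eve, 5), (2010, 35, Ivy, 19), (2010, 35, Ivy, 25), (2010, 35, Ned, 9), (2010, 35, Ola, 35), (2010, 7, Eve, 5), (2010, 7, Ivy, 19), (2010, 7, Ivy, 25), (2010, 7, Ned, 9), (2010, 7, Ola, 35), (2019, 26, Wes, 28)}
Filtering on sid > mid leaves {(1981, 10, Pat, 16), (1981, 10, Quin, 15), (1981, 10, Quin, 20), (1981, 14, Pat, 16), (1981, 14, Quin, 15), (1981, 14, Quin, 20), (1981, 17, Quin, 20), (2010, 32, Ola, 35), (2010, 7, Ivy, 19), (2010, 7, Ivy, 25), (2010, 7, Ned, 9), (2010, 7, Ola, 35), (2019, 26, Wes, 28)}.
π_{mid, aname, sid} gives {(10, Pat, 16), (10, Quin, 15), (10, Quin, 20), (14, Pat, 16), (14, Quin, 15), (14, Quin, 20), (17, Quin, 20), (26, Wes, 28), (32, Ola, 35), (7, Ivy, 19), (7, Ivy, 25), (7, Ned, 9), (7, Ola, 35)}.
Filtering on aname != Ned leaves {(10, Pat, 16), (10, Quin, 15), (10, Quin, 20), (14, Pat, 16), (14, Quin, 15), (14, Quin, 20), (17, Quin, 20), (26, Wes, 28), (32, Ola, 35), (7, Ivy, 19), (7, Ivy, 25), (7, Ola, 35)}.

{(10, Pat, 16), (10, Quin, 15), (10, Quin, 20), (14, Pat, 16), (14, Quin, 15), (14, Quin, 20), (17, Quin, 20), (26, Wes, 28), (32, Ola, 35), (7, Ivy, 19), (7, Ivy, 25), (7, Ola, 35)}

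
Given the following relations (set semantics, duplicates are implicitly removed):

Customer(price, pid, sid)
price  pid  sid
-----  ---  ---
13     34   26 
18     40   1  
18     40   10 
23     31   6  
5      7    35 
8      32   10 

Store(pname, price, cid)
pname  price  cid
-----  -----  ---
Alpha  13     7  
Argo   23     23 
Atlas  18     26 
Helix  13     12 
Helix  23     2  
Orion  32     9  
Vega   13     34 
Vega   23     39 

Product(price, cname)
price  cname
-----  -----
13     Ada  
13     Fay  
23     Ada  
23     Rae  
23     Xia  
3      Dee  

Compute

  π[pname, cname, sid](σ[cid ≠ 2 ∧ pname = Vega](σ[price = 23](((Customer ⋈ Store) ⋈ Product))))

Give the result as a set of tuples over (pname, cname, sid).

{(Vega, Ada, 6), (Vega, Rae, 6), (Vega, Xia, 6)}

Customer ⋈ Store (natural join on price): {(13, 34, 26, Alpha, 7), (13, 34, 26, Helix, 12), (13, 34, 26, Vega, 34), (18, 40, 1, Atlas, 26), (18, 40, 10, Atlas, 26), (23, 31, 6, Argo, 23), (23, 31, 6, Helix, 2), (23, 31, 6, Vega, 39)}
(Customer ⋈ Store) ⋈ Product (natural join on price): {(13, 34, 26, Alpha, 7, Ada), (13, 34, 26, Alpha, 7, Fay), (13, 34, 26, Helix, 12, Ada), (13, 34, 26, Helix, 12, Fay), (13, 34, 26, Vega, 34, Ada), (13, 34, 26, Vega, 34, Fay), (23, 31, 6, Argo, 23, Ada), (23, 31, 6, Argo, 23, Rae), (23, 31, 6, Argo, 23, Xia), (23, 31, 6, Helix, 2, Ada), (23, 31, 6, Helix, 2, Rae), (23, 31, 6, Helix, 2, Xia), (23, 31, 6, Vega, 39, Ada), (23, 31, 6, Vega, 39, Rae), (23, 31, 6, Vega, 39, Xia)}
Apply σ_{price = 23}; surviving tuples: {(23, 31, 6, Argo, 23, Ada), (23, 31, 6, Argo, 23, Rae), (23, 31, 6, Argo, 23, Xia), (23, 31, 6, Helix, 2, Ada), (23, 31, 6, Helix, 2, Rae), (23, 31, 6, Helix, 2, Xia), (23, 31, 6, Vega, 39, Ada), (23, 31, 6, Vega, 39, Rae), (23, 31, 6, Vega, 39, Xia)}
Apply σ_{cid ≠ 2 ∧ pname = Vega}; surviving tuples: {(23, 31, 6, Vega, 39, Ada), (23, 31, 6, Vega, 39, Rae), (23, 31, 6, Vega, 39, Xia)}
Keep only column(s) pname, cname, sid: {(Vega, Ada, 6), (Vega, Rae, 6), (Vega, Xia, 6)}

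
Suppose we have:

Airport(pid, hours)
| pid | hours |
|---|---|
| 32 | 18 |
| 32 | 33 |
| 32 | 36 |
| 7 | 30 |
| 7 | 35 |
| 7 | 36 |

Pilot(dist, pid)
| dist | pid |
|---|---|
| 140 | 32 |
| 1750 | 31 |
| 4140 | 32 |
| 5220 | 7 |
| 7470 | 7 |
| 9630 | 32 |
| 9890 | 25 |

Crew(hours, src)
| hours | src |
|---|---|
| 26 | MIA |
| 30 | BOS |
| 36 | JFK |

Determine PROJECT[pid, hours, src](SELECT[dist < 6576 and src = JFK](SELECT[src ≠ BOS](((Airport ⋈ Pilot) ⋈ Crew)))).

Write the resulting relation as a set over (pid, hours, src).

Airport ⋈ Pilot (natural join on pid): {(32, 18, 140), (32, 18, 4140), (32, 18, 9630), (32, 33, 140), (32, 33, 4140), (32, 33, 9630), (32, 36, 140), (32, 36, 4140), (32, 36, 9630), (7, 30, 5220), (7, 30, 7470), (7, 35, 5220), (7, 35, 7470), (7, 36, 5220), (7, 36, 7470)}
(Airport ⋈ Pilot) ⋈ Crew (natural join on hours): {(32, 36, 140, JFK), (32, 36, 4140, JFK), (32, 36, 9630, JFK), (7, 30, 5220, BOS), (7, 30, 7470, BOS), (7, 36, 5220, JFK), (7, 36, 7470, JFK)}
σ[src ≠ BOS]: keep tuples satisfying src ≠ BOS → {(32, 36, 140, JFK), (32, 36, 4140, JFK), (32, 36, 9630, JFK), (7, 36, 5220, JFK), (7, 36, 7470, JFK)}
σ[dist < 6576 and src = JFK]: keep tuples satisfying dist < 6576 and src = JFK → {(32, 36, 140, JFK), (32, 36, 4140, JFK), (7, 36, 5220, JFK)}
π[pid, hours, src]: project onto (pid, hours, src) (1 duplicate(s) eliminated) → {(32, 36, JFK), (7, 36, JFK)}

{(32, 36, JFK), (7, 36, JFK)}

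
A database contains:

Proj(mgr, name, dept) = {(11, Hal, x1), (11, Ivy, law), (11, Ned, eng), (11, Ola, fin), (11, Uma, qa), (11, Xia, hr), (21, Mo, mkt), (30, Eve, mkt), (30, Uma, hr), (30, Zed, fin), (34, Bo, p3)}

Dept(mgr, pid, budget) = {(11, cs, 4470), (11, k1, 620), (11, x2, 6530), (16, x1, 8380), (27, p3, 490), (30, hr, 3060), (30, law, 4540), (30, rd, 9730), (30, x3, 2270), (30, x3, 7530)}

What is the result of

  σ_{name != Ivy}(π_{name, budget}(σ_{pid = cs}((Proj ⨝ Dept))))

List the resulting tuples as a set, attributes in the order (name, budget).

{(Hal, 4470), (Ned, 4470), (Ola, 4470), (Uma, 4470), (Xia, 4470)}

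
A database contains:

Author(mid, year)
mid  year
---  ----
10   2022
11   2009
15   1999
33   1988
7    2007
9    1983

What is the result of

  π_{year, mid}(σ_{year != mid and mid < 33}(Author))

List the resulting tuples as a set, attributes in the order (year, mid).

Selection year != mid and mid < 33: {(10, 2022), (11, 2009), (15, 1999), (7, 2007), (9, 1983)}
π[year, mid]: project onto (year, mid) → {(1983, 9), (1999, 15), (2007, 7), (2009, 11), (2022, 10)}

{(1983, 9), (1999, 15), (2007, 7), (2009, 11), (2022, 10)}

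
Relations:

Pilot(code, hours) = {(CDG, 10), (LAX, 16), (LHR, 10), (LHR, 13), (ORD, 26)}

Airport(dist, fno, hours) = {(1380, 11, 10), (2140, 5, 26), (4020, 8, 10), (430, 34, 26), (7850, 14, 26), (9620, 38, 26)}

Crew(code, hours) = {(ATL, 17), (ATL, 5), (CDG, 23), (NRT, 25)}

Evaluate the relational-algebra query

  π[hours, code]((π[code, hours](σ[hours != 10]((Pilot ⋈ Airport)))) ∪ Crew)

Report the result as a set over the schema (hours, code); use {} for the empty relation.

{(17, ATL), (23, CDG), (25, NRT), (26, ORD), (5, ATL)}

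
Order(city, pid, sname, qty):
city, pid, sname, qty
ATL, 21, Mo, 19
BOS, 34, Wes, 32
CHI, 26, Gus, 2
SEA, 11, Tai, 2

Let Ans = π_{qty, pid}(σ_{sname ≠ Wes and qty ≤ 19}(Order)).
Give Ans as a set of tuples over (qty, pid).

Selection sname ≠ Wes and qty ≤ 19: {(ATL, 21, Mo, 19), (CHI, 26, Gus, 2), (SEA, 11, Tai, 2)}
π_{qty, pid} gives {(19, 21), (2, 11), (2, 26)}.

{(19, 21), (2, 11), (2, 26)}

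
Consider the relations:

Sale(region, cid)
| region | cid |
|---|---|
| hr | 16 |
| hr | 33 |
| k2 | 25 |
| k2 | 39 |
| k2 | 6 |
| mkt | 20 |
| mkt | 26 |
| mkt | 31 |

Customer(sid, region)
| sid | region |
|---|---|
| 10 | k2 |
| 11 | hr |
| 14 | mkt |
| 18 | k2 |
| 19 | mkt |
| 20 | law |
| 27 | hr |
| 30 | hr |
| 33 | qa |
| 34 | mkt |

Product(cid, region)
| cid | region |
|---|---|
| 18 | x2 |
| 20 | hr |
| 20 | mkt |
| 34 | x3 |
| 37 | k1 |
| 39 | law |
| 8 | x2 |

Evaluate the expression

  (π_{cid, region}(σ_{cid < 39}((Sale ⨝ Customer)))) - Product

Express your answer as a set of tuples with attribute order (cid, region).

Joining Sale and Customer on region yields {(hr, 16, 11), (hr, 16, 27), (hr, 16, 30), (hr, 33, 11), (hr, 33, 27), (hr, 33, 30), (k2, 25, 10), (k2, 25, 18), (k2, 39, 10), (k2, 39, 18), (k2, 6, 10), (k2, 6, 18), (mkt, 20, 14), (mkt, 20, 19), (mkt, 20, 34), (mkt, 26, 14), (mkt, 26, 19), (mkt, 26, 34), (mkt, 31, 14), (mkt, 31, 19), (mkt, 31, 34)}.
Apply σ_{cid < 39}; surviving tuples: {(hr, 16, 11), (hr, 16, 27), (hr, 16, 30), (hr, 33, 11), (hr, 33, 27), (hr, 33, 30), (k2, 25, 10), (k2, 25, 18), (k2, 6, 10), (k2, 6, 18), (mkt, 20, 14), (mkt, 20, 19), (mkt, 20, 34), (mkt, 26, 14), (mkt, 26, 19), (mkt, 26, 34), (mkt, 31, 14), (mkt, 31, 19), (mkt, 31, 34)}
Projecting to cid, region (12 duplicate(s) eliminated): {(16, hr), (20, mkt), (25, k2), (26, mkt), (31, mkt), (33, hr), (6, k2)}
Difference: {(16, hr), (20, mkt), (25, k2), (26, mkt), (31, mkt), (33, hr), (6, k2)} with {(18, x2), (20, hr), (20, mkt), (34, x3), (37, k1), (39, law), (8, x2)} → {(16, hr), (25, k2), (26, mkt), (31, mkt), (33, hr), (6, k2)}

{(16, hr), (25, k2), (26, mkt), (31, mkt), (33, hr), (6, k2)}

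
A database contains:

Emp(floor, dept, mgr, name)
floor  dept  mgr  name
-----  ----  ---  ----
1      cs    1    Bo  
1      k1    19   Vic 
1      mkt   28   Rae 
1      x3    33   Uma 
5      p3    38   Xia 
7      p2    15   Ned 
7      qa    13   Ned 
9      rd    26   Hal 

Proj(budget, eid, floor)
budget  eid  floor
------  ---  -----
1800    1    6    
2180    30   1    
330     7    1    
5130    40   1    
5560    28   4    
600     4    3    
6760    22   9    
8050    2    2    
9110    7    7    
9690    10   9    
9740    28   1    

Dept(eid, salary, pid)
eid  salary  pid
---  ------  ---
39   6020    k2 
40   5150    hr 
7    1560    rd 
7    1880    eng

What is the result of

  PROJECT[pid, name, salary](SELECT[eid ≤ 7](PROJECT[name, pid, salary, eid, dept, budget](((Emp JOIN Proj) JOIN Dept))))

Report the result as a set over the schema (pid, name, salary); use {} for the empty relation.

{(eng, Bo, 1880), (eng, Ned, 1880), (eng, Rae, 1880), (eng, Uma, 1880), (eng, Vic, 1880), (rd, Bo, 1560), (rd, Ned, 1560), (rd, Rae, 1560), (rd, Uma, 1560), (rd, Vic, 1560)}

Joining Emp and Proj on floor yields {(1, cs, 1, Bo, 2180, 30), (1, cs, 1, Bo, 330, 7), (1, cs, 1, Bo, 5130, 40), (1, cs, 1, Bo, 9740, 28), (1, k1, 19, Vic, 2180, 30), (1, k1, 19, Vic, 330, 7), (1, k1, 19, Vic, 5130, 40), (1, k1, 19, Vic, 9740, 28), (1, mkt, 28, Rae, 2180, 30), (1, mkt, 28, Rae, 330, 7), (1, mkt, 28, Rae, 5130, 40), (1, mkt, 28, Rae, 9740, 28), (1, x3, 33, Uma, 2180, 30), (1, x3, 33, Uma, 330, 7), (1, x3, 33, Uma, 5130, 40), (1, x3, 33, Uma, 9740, 28), (7, p2, 15, Ned, 9110, 7), (7, qa, 13, Ned, 9110, 7), (9, rd, 26, Hal, 6760, 22), (9, rd, 26, Hal, 9690, 10)}.
Joining (Emp JOIN Proj) and Dept on eid yields {(1, cs, 1, Bo, 330, 7, 1560, rd), (1, cs, 1, Bo, 330, 7, 1880, eng), (1, cs, 1, Bo, 5130, 40, 5150, hr), (1, k1, 19, Vic, 330, 7, 1560, rd), (1, k1, 19, Vic, 330, 7, 1880, eng), (1, k1, 19, Vic, 5130, 40, 5150, hr), (1, mkt, 28, Rae, 330, 7, 1560, rd), (1, mkt, 28, Rae, 330, 7, 1880, eng), (1, mkt, 28, Rae, 5130, 40, 5150, hr), (1, x3, 33, Uma, 330, 7, 1560, rd), (1, x3, 33, Uma, 330, 7, 1880, eng), (1, x3, 33, Uma, 5130, 40, 5150, hr), (7, p2, 15, Ned, 9110, 7, 1560, rd), (7, p2, 15, Ned, 9110, 7, 1880, eng), (7, qa, 13, Ned, 9110, 7, 1560, rd), (7, qa, 13, Ned, 9110, 7, 1880, eng)}.
Keep only column(s) name, pid, salary, eid, dept, budget: {(Bo, eng, 1880, 7, cs, 330), (Bo, hr, 5150, 40, cs, 5130), (Bo, rd, 1560, 7, cs, 330), (Ned, eng, 1880, 7, p2, 9110), (Ned, eng, 1880, 7, qa, 9110), (Ned, rd, 1560, 7, p2, 9110), (Ned, rd, 1560, 7, qa, 9110), (Rae, eng, 1880, 7, mkt, 330), (Rae, hr, 5150, 40, mkt, 5130), (Rae, rd, 1560, 7, mkt, 330), (Uma, eng, 1880, 7, x3, 330), (Uma, hr, 5150, 40, x3, 5130), (Uma, rd, 1560, 7, x3, 330), (Vic, eng, 1880, 7, k1, 330), (Vic, hr, 5150, 40, k1, 5130), (Vic, rd, 1560, 7, k1, 330)}
Apply σ_{eid ≤ 7}; surviving tuples: {(Bo, eng, 1880, 7, cs, 330), (Bo, rd, 1560, 7, cs, 330), (Ned, eng, 1880, 7, p2, 9110), (Ned, eng, 1880, 7, qa, 9110), (Ned, rd, 1560, 7, p2, 9110), (Ned, rd, 1560, 7, qa, 9110), (Rae, eng, 1880, 7, mkt, 330), (Rae, rd, 1560, 7, mkt, 330), (Uma, eng, 1880, 7, x3, 330), (Uma, rd, 1560, 7, x3, 330), (Vic, eng, 1880, 7, k1, 330), (Vic, rd, 1560, 7, k1, 330)}
Keep only column(s) pid, name, salary (2 duplicate(s) eliminated): {(eng, Bo, 1880), (eng, Ned, 1880), (eng, Rae, 1880), (eng, Uma, 1880), (eng, Vic, 1880), (rd, Bo, 1560), (rd, Ned, 1560), (rd, Rae, 1560), (rd, Uma, 1560), (rd, Vic, 1560)}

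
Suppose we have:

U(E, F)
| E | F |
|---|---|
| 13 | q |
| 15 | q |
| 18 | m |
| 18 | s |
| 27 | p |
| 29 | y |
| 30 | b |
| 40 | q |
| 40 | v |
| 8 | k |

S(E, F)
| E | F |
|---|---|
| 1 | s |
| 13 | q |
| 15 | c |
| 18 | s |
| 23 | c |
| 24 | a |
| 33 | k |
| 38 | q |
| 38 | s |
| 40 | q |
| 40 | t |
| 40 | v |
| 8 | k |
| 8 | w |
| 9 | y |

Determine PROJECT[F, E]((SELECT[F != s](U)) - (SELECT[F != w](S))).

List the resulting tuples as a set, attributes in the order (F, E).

{(b, 30), (m, 18), (p, 27), (q, 15), (y, 29)}

Selection F != s: {(13, q), (15, q), (18, m), (27, p), (29, y), (30, b), (40, q), (40, v), (8, k)}
Selection F != w: {(1, s), (13, q), (15, c), (18, s), (23, c), (24, a), (33, k), (38, q), (38, s), (40, q), (40, t), (40, v), (8, k), (9, y)}
Taking the difference: {(15, q), (18, m), (27, p), (29, y), (30, b)}
Projecting to F, E: {(b, 30), (m, 18), (p, 27), (q, 15), (y, 29)}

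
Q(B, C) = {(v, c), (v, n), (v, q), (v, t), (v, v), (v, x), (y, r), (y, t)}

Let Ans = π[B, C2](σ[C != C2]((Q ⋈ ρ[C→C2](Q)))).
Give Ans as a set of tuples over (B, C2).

{(v, c), (v, n), (v, q), (v, t), (v, v), (v, x), (y, r), (y, t)}

ρ[C→C2]: schema becomes (B, C2); tuples unchanged.
Q ⋈ ρ[C→C2](Q) (natural join on B): {(v, c, c), (v, c, n), (v, c, q), (v, c, t), (v, c, v), (v, c, x), (v, n, c), (v, n, n), (v, n, q), (v, n, t), (v, n, v), (v, n, x), (v, q, c), (v, q, n), (v, q, q), (v, q, t), (v, q, v), (v, q, x), (v, t, c), (v, t, n), (v, t, q), (v, t, t), (v, t, v), (v, t, x), (v, v, c), (v, v, n), (v, v, q), (v, v, t), (v, v, v), (v, v, x), (v, x, c), (v, x, n), (v, x, q), (v, x, t), (v, x, v), (v, x, x), (y, r, r), (y, r, t), (y, t, r), (y, t, t)}
σ[C != C2]: keep tuples satisfying C != C2 → {(v, c, n), (v, c, q), (v, c, t), (v, c, v), (v, c, x), (v, n, c), (v, n, q), (v, n, t), (v, n, v), (v, n, x), (v, q, c), (v, q, n), (v, q, t), (v, q, v), (v, q, x), (v, t, c), (v, t, n), (v, t, q), (v, t, v), (v, t, x), (v, v, c), (v, v, n), (v, v, q), (v, v, t), (v, v, x), (v, x, c), (v, x, n), (v, x, q), (v, x, t), (v, x, v), (y, r, t), (y, t, r)}
Projecting to B, C2 (24 duplicate(s) eliminated): {(v, c), (v, n), (v, q), (v, t), (v, v), (v, x), (y, r), (y, t)}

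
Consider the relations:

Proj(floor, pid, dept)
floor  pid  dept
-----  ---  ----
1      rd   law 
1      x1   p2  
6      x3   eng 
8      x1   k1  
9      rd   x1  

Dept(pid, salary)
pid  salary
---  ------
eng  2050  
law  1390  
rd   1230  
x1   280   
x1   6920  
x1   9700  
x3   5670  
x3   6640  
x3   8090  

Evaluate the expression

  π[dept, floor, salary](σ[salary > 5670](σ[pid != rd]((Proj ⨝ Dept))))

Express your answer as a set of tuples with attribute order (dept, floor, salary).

{(eng, 6, 6640), (eng, 6, 8090), (k1, 8, 6920), (k1, 8, 9700), (p2, 1, 6920), (p2, 1, 9700)}

Natural join on pid: {(1, rd, law, 1230), (1, x1, p2, 280), (1, x1, p2, 6920), (1, x1, p2, 9700), (6, x3, eng, 5670), (6, x3, eng, 6640), (6, x3, eng, 8090), (8, x1, k1, 280), (8, x1, k1, 6920), (8, x1, k1, 9700), (9, rd, x1, 1230)}
σ[pid != rd]: keep tuples satisfying pid != rd → {(1, x1, p2, 280), (1, x1, p2, 6920), (1, x1, p2, 9700), (6, x3, eng, 5670), (6, x3, eng, 6640), (6, x3, eng, 8090), (8, x1, k1, 280), (8, x1, k1, 6920), (8, x1, k1, 9700)}
σ[salary > 5670]: keep tuples satisfying salary > 5670 → {(1, x1, p2, 6920), (1, x1, p2, 9700), (6, x3, eng, 6640), (6, x3, eng, 8090), (8, x1, k1, 6920), (8, x1, k1, 9700)}
π[dept, floor, salary]: project onto (dept, floor, salary) → {(eng, 6, 6640), (eng, 6, 8090), (k1, 8, 6920), (k1, 8, 9700), (p2, 1, 6920), (p2, 1, 9700)}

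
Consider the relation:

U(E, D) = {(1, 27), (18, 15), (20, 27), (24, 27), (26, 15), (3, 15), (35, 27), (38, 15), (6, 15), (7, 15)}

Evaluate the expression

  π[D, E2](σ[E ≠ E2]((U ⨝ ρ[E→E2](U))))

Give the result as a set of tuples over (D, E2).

ρ[E→E2]: schema becomes (E2, D); tuples unchanged.
U ⋈ ρ[E→E2](U) (natural join on D): {(1, 27, 1), (1, 27, 20), (1, 27, 24), (1, 27, 35), (18, 15, 18), (18, 15, 26), (18, 15, 3), (18, 15, 38), (18, 15, 6), (18, 15, 7), (20, 27, 1), (20, 27, 20), (20, 27, 24), (20, 27, 35), (24, 27, 1), (24, 27, 20), (24, 27, 24), (24, 27, 35), (26, 15, 18), (26, 15, 26), (26, 15, 3), (26, 15, 38), (26, 15, 6), (26, 15, 7), (3, 15, 18), (3, 15, 26), (3, 15, 3), (3, 15, 38), (3, 15, 6), (3, 15, 7), (35, 27, 1), (35, 27, 20), (35, 27, 24), (35, 27, 35), (38, 15, 18), (38, 15, 26), (38, 15, 3), (38, 15, 38), (38, 15, 6), (38, 15, 7), (6, 15, 18), (6, 15, 26), (6, 15, 3), (6, 15, 38), (6, 15, 6), (6, 15, 7), (7, 15, 18), (7, 15, 26), (7, 15, 3), (7, 15, 38), (7, 15, 6), (7, 15, 7)}
Filtering on E ≠ E2 leaves {(1, 27, 20), (1, 27, 24), (1, 27, 35), (18, 15, 26), (18, 15, 3), (18, 15, 38), (18, 15, 6), (18, 15, 7), (20, 27, 1), (20, 27, 24), (20, 27, 35), (24, 27, 1), (24, 27, 20), (24, 27, 35), (26, 15, 18), (26, 15, 3), (26, 15, 38), (26, 15, 6), (26, 15, 7), (3, 15, 18), (3, 15, 26), (3, 15, 38), (3, 15, 6), (3, 15, 7), (35, 27, 1), (35, 27, 20), (35, 27, 24), (38, 15, 18), (38, 15, 26), (38, 15, 3), (38, 15, 6), (38, 15, 7), (6, 15, 18), (6, 15, 26), (6, 15, 3), (6, 15, 38), (6, 15, 7), (7, 15, 18), (7, 15, 26), (7, 15, 3), (7, 15, 38), (7, 15, 6)}.
Keep only column(s) D, E2 (32 duplicate(s) eliminated): {(15, 18), (15, 26), (15, 3), (15, 38), (15, 6), (15, 7), (27, 1), (27, 20), (27, 24), (27, 35)}

{(15, 18), (15, 26), (15, 3), (15, 38), (15, 6), (15, 7), (27, 1), (27, 20), (27, 24), (27, 35)}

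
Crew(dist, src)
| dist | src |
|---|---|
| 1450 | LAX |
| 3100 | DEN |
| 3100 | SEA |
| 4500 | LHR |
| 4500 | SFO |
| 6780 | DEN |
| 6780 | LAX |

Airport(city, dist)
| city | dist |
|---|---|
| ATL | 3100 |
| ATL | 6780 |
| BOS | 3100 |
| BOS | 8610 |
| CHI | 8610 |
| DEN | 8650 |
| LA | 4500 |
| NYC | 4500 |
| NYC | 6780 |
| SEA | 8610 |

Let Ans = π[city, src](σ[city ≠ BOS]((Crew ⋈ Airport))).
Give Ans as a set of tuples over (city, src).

Joining Crew and Airport on dist yields {(3100, DEN, ATL), (3100, DEN, BOS), (3100, SEA, ATL), (3100, SEA, BOS), (4500, LHR, LA), (4500, LHR, NYC), (4500, SFO, LA), (4500, SFO, NYC), (6780, DEN, ATL), (6780, DEN, NYC), (6780, LAX, ATL), (6780, LAX, NYC)}.
σ[city ≠ BOS]: keep tuples satisfying city ≠ BOS → {(3100, DEN, ATL), (3100, SEA, ATL), (4500, LHR, LA), (4500, LHR, NYC), (4500, SFO, LA), (4500, SFO, NYC), (6780, DEN, ATL), (6780, DEN, NYC), (6780, LAX, ATL), (6780, LAX, NYC)}
π[city, src]: project onto (city, src) (1 duplicate(s) eliminated) → {(ATL, DEN), (ATL, LAX), (ATL, SEA), (LA, LHR), (LA, SFO), (NYC, DEN), (NYC, LAX), (NYC, LHR), (NYC, SFO)}

{(ATL, DEN), (ATL, LAX), (ATL, SEA), (LA, LHR), (LA, SFO), (NYC, DEN), (NYC, LAX), (NYC, LHR), (NYC, SFO)}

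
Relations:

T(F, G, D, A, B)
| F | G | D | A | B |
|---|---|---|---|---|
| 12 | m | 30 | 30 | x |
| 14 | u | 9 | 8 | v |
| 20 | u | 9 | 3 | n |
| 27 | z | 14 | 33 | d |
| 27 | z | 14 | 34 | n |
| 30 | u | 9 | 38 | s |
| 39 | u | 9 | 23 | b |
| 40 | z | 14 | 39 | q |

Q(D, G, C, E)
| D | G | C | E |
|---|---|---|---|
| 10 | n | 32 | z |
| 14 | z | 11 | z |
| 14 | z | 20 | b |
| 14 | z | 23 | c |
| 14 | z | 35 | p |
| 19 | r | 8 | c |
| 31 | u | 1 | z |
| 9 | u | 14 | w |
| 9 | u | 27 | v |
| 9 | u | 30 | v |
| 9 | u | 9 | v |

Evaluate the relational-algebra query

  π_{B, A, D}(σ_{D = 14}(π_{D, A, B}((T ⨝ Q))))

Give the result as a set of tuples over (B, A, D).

{(d, 33, 14), (n, 34, 14), (q, 39, 14)}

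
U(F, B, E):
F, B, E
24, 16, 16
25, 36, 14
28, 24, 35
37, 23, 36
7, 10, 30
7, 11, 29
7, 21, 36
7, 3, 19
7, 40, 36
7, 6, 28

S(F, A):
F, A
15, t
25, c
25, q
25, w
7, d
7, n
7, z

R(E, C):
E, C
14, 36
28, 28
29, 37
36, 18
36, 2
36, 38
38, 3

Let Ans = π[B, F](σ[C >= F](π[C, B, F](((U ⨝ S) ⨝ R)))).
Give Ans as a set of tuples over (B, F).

Joining U and S on F yields {(25, 36, 14, c), (25, 36, 14, q), (25, 36, 14, w), (7, 10, 30, d), (7, 10, 30, n), (7, 10, 30, z), (7, 11, 29, d), (7, 11, 29, n), (7, 11, 29, z), (7, 21, 36, d), (7, 21, 36, n), (7, 21, 36, z), (7, 3, 19, d), (7, 3, 19, n), (7, 3, 19, z), (7, 40, 36, d), (7, 40, 36, n), (7, 40, 36, z), (7, 6, 28, d), (7, 6, 28, n), (7, 6, 28, z)}.
Joining (U ⨝ S) and R on E yields {(25, 36, 14, c, 36), (25, 36, 14, q, 36), (25, 36, 14, w, 36), (7, 11, 29, d, 37), (7, 11, 29, n, 37), (7, 11, 29, z, 37), (7, 21, 36, d, 18), (7, 21, 36, d, 2), (7, 21, 36, d, 38), (7, 21, 36, n, 18), (7, 21, 36, n, 2), (7, 21, 36, n, 38), (7, 21, 36, z, 18), (7, 21, 36, z, 2), (7, 21, 36, z, 38), (7, 40, 36, d, 18), (7, 40, 36, d, 2), (7, 40, 36, d, 38), (7, 40, 36, n, 18), (7, 40, 36, n, 2), (7, 40, 36, n, 38), (7, 40, 36, z, 18), (7, 40, 36, z, 2), (7, 40, 36, z, 38), (7, 6, 28, d, 28), (7, 6, 28, n, 28), (7, 6, 28, z, 28)}.
Keep only column(s) C, B, F (18 duplicate(s) eliminated): {(18, 21, 7), (18, 40, 7), (2, 21, 7), (2, 40, 7), (28, 6, 7), (36, 36, 25), (37, 11, 7), (38, 21, 7), (38, 40, 7)}
σ[C >= F]: keep tuples satisfying C >= F → {(18, 21, 7), (18, 40, 7), (28, 6, 7), (36, 36, 25), (37, 11, 7), (38, 21, 7), (38, 40, 7)}
Keep only column(s) B, F (2 duplicate(s) eliminated): {(11, 7), (21, 7), (36, 25), (40, 7), (6, 7)}

{(11, 7), (21, 7), (36, 25), (40, 7), (6, 7)}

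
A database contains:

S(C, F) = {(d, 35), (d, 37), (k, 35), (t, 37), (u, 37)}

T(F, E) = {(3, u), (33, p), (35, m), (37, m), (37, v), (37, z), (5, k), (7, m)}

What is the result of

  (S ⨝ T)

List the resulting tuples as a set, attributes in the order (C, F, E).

{(d, 35, m), (d, 37, m), (d, 37, v), (d, 37, z), (k, 35, m), (t, 37, m), (t, 37, v), (t, 37, z), (u, 37, m), (u, 37, v), (u, 37, z)}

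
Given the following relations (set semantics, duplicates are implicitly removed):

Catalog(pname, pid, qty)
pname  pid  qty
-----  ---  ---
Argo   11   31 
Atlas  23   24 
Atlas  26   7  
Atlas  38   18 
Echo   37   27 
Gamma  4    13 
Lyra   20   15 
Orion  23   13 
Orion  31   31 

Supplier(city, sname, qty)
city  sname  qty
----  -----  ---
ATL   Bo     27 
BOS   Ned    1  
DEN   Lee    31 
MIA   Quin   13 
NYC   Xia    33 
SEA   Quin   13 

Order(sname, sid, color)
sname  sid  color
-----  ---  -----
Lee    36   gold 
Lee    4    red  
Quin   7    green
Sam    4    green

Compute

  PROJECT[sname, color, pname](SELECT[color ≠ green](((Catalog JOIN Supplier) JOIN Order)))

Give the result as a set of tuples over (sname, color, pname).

Joining Catalog and Supplier on qty yields {(Argo, 11, 31, DEN, Lee), (Echo, 37, 27, ATL, Bo), (Gamma, 4, 13, MIA, Quin), (Gamma, 4, 13, SEA, Quin), (Orion, 23, 13, MIA, Quin), (Orion, 23, 13, SEA, Quin), (Orion, 31, 31, DEN, Lee)}.
Joining (Catalog JOIN Supplier) and Order on sname yields {(Argo, 11, 31, DEN, Lee, 36, gold), (Argo, 11, 31, DEN, Lee, 4, red), (Gamma, 4, 13, MIA, Quin, 7, green), (Gamma, 4, 13, SEA, Quin, 7, green), (Orion, 23, 13, MIA, Quin, 7, green), (Orion, 23, 13, SEA, Quin, 7, green), (Orion, 31, 31, DEN, Lee, 36, gold), (Orion, 31, 31, DEN, Lee, 4, red)}.
Apply σ_{color ≠ green}; surviving tuples: {(Argo, 11, 31, DEN, Lee, 36, gold), (Argo, 11, 31, DEN, Lee, 4, red), (Orion, 31, 31, DEN, Lee, 36, gold), (Orion, 31, 31, DEN, Lee, 4, red)}
Keep only column(s) sname, color, pname: {(Lee, gold, Argo), (Lee, gold, Orion), (Lee, red, Argo), (Lee, red, Orion)}

{(Lee, gold, Argo), (Lee, gold, Orion), (Lee, red, Argo), (Lee, red, Orion)}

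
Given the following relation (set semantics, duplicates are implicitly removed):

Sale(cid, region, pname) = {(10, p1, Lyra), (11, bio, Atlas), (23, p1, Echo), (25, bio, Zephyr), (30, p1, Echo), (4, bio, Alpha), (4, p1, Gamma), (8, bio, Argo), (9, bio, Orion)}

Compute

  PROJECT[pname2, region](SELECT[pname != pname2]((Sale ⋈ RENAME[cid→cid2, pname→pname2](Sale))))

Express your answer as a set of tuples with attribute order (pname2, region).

ρ[cid→cid2, pname→pname2]: schema becomes (cid2, region, pname2); tuples unchanged.
Sale ⋈ RENAME[cid→cid2, pname→pname2](Sale) (natural join on region): {(10, p1, Lyra, 10, Lyra), (10, p1, Lyra, 23, Echo), (10, p1, Lyra, 30, Echo), (10, p1, Lyra, 4, Gamma), (11, bio, Atlas, 11, Atlas), (11, bio, Atlas, 25, Zephyr), (11, bio, Atlas, 4, Alpha), (11, bio, Atlas, 8, Argo), (11, bio, Atlas, 9, Orion), (23, p1, Echo, 10, Lyra), (23, p1, Echo, 23, Echo), (23, p1, Echo, 30, Echo), (23, p1, Echo, 4, Gamma), (25, bio, Zephyr, 11, Atlas), (25, bio, Zephyr, 25, Zephyr), (25, bio, Zephyr, 4, Alpha), (25, bio, Zephyr, 8, Argo), (25, bio, Zephyr, 9, Orion), (30, p1, Echo, 10, Lyra), (30, p1, Echo, 23, Echo), (30, p1, Echo, 30, Echo), (30, p1, Echo, 4, Gamma), (4, bio, Alpha, 11, Atlas), (4, bio, Alpha, 25, Zephyr), (4, bio, Alpha, 4, Alpha), (4, bio, Alpha, 8, Argo), (4, bio, Alpha, 9, Orion), (4, p1, Gamma, 10, Lyra), (4, p1, Gamma, 23, Echo), (4, p1, Gamma, 30, Echo), (4, p1, Gamma, 4, Gamma), (8, bio, Argo, 11, Atlas), (8, bio, Argo, 25, Zephyr), (8, bio, Argo, 4, Alpha), (8, bio, Argo, 8, Argo), (8, bio, Argo, 9, Orion), (9, bio, Orion, 11, Atlas), (9, bio, Orion, 25, Zephyr), (9, bio, Orion, 4, Alpha), (9, bio, Orion, 8, Argo), (9, bio, Orion, 9, Orion)}
Filtering on pname != pname2 leaves {(10, p1, Lyra, 23, Echo), (10, p1, Lyra, 30, Echo), (10, p1, Lyra, 4, Gamma), (11, bio, Atlas, 25, Zephyr), (11, bio, Atlas, 4, Alpha), (11, bio, Atlas, 8, Argo), (11, bio, Atlas, 9, Orion), (23, p1, Echo, 10, Lyra), (23, p1, Echo, 4, Gamma), (25, bio, Zephyr, 11, Atlas), (25, bio, Zephyr, 4, Alpha), (25, bio, Zephyr, 8, Argo), (25, bio, Zephyr, 9, Orion), (30, p1, Echo, 10, Lyra), (30, p1, Echo, 4, Gamma), (4, bio, Alpha, 11, Atlas), (4, bio, Alpha, 25, Zephyr), (4, bio, Alpha, 8, Argo), (4, bio, Alpha, 9, Orion), (4, p1, Gamma, 10, Lyra), (4, p1, Gamma, 23, Echo), (4, p1, Gamma, 30, Echo), (8, bio, Argo, 11, Atlas), (8, bio, Argo, 25, Zephyr), (8, bio, Argo, 4, Alpha), (8, bio, Argo, 9, Orion), (9, bio, Orion, 11, Atlas), (9, bio, Orion, 25, Zephyr), (9, bio, Orion, 4, Alpha), (9, bio, Orion, 8, Argo)}.
π[pname2, region]: project onto (pname2, region) (22 duplicate(s) eliminated) → {(Alpha, bio), (Argo, bio), (Atlas, bio), (Echo, p1), (Gamma, p1), (Lyra, p1), (Orion, bio), (Zephyr, bio)}

{(Alpha, bio), (Argo, bio), (Atlas, bio), (Echo, p1), (Gamma, p1), (Lyra, p1), (Orion, bio), (Zephyr, bio)}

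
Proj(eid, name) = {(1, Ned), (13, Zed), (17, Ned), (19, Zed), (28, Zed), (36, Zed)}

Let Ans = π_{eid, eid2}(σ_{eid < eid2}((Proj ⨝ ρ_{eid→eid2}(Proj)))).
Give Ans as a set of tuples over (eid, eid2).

ρ[eid→eid2]: schema becomes (eid2, name); tuples unchanged.
Proj ⋈ ρ_{eid→eid2}(Proj) (natural join on name): {(1, Ned, 1), (1, Ned, 17), (13, Zed, 13), (13, Zed, 19), (13, Zed, 28), (13, Zed, 36), (17, Ned, 1), (17, Ned, 17), (19, Zed, 13), (19, Zed, 19), (19, Zed, 28), (19, Zed, 36), (28, Zed, 13), (28, Zed, 19), (28, Zed, 28), (28, Zed, 36), (36, Zed, 13), (36, Zed, 19), (36, Zed, 28), (36, Zed, 36)}
Apply σ_{eid < eid2}; surviving tuples: {(1, Ned, 17), (13, Zed, 19), (13, Zed, 28), (13, Zed, 36), (19, Zed, 28), (19, Zed, 36), (28, Zed, 36)}
π_{eid, eid2} gives {(1, 17), (13, 19), (13, 28), (13, 36), (19, 28), (19, 36), (28, 36)}.

{(1, 17), (13, 19), (13, 28), (13, 36), (19, 28), (19, 36), (28, 36)}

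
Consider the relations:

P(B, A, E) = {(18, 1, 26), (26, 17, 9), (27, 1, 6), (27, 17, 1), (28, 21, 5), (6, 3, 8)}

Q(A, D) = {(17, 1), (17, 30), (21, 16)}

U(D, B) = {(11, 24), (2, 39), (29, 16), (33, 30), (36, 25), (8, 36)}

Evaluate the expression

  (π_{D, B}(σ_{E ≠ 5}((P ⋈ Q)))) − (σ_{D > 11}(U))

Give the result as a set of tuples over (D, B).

Joining P and Q on A yields {(26, 17, 9, 1), (26, 17, 9, 30), (27, 17, 1, 1), (27, 17, 1, 30), (28, 21, 5, 16)}.
Apply σ_{E ≠ 5}; surviving tuples: {(26, 17, 9, 1), (26, 17, 9, 30), (27, 17, 1, 1), (27, 17, 1, 30)}
π_{D, B} gives {(1, 26), (1, 27), (30, 26), (30, 27)}.
Apply σ_{D > 11}; surviving tuples: {(29, 16), (33, 30), (36, 25)}
Difference: {(1, 26), (1, 27), (30, 26), (30, 27)} with {(29, 16), (33, 30), (36, 25)} → {(1, 26), (1, 27), (30, 26), (30, 27)}

{(1, 26), (1, 27), (30, 26), (30, 27)}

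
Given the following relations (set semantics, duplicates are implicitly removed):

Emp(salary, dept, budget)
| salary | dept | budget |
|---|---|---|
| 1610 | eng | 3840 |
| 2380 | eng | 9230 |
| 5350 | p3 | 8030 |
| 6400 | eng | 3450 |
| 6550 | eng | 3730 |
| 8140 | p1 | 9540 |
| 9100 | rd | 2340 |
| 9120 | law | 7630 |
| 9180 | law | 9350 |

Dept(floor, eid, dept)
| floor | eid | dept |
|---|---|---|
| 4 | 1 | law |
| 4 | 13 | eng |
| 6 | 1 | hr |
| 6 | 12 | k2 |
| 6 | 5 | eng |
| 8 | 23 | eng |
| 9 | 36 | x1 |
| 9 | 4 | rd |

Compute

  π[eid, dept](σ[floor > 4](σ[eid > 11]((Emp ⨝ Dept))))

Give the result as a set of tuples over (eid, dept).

Emp ⋈ Dept (natural join on dept): {(1610, eng, 3840, 4, 13), (1610, eng, 3840, 6, 5), (1610, eng, 3840, 8, 23), (2380, eng, 9230, 4, 13), (2380, eng, 9230, 6, 5), (2380, eng, 9230, 8, 23), (6400, eng, 3450, 4, 13), (6400, eng, 3450, 6, 5), (6400, eng, 3450, 8, 23), (6550, eng, 3730, 4, 13), (6550, eng, 3730, 6, 5), (6550, eng, 3730, 8, 23), (9100, rd, 2340, 9, 4), (9120, law, 7630, 4, 1), (9180, law, 9350, 4, 1)}
Filtering on eid > 11 leaves {(1610, eng, 3840, 4, 13), (1610, eng, 3840, 8, 23), (2380, eng, 9230, 4, 13), (2380, eng, 9230, 8, 23), (6400, eng, 3450, 4, 13), (6400, eng, 3450, 8, 23), (6550, eng, 3730, 4, 13), (6550, eng, 3730, 8, 23)}.
Filtering on floor > 4 leaves {(1610, eng, 3840, 8, 23), (2380, eng, 9230, 8, 23), (6400, eng, 3450, 8, 23), (6550, eng, 3730, 8, 23)}.
Projecting to eid, dept (3 duplicate(s) eliminated): {(23, eng)}

{(23, eng)}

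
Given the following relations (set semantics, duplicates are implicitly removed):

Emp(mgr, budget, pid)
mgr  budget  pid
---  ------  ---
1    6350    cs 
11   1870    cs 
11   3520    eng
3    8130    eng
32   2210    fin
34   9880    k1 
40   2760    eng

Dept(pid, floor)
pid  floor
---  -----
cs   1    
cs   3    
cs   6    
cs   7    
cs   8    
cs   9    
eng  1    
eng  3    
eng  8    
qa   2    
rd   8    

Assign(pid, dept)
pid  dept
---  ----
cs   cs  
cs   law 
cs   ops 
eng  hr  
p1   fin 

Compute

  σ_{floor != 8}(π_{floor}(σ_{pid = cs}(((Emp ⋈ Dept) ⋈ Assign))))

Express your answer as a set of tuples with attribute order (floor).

Emp ⋈ Dept (natural join on pid): {(1, 6350, cs, 1), (1, 6350, cs, 3), (1, 6350, cs, 6), (1, 6350, cs, 7), (1, 6350, cs, 8), (1, 6350, cs, 9), (11, 1870, cs, 1), (11, 1870, cs, 3), (11, 1870, cs, 6), (11, 1870, cs, 7), (11, 1870, cs, 8), (11, 1870, cs, 9), (11, 3520, eng, 1), (11, 3520, eng, 3), (11, 3520, eng, 8), (3, 8130, eng, 1), (3, 8130, eng, 3), (3, 8130, eng, 8), (40, 2760, eng, 1), (40, 2760, eng, 3), (40, 2760, eng, 8)}
(Emp ⋈ Dept) ⋈ Assign (natural join on pid): {(1, 6350, cs, 1, cs), (1, 6350, cs, 1, law), (1, 6350, cs, 1, ops), (1, 6350, cs, 3, cs), (1, 6350, cs, 3, law), (1, 6350, cs, 3, ops), (1, 6350, cs, 6, cs), (1, 6350, cs, 6, law), (1, 6350, cs, 6, ops), (1, 6350, cs, 7, cs), (1, 6350, cs, 7, law), (1, 6350, cs, 7, ops), (1, 6350, cs, 8, cs), (1, 6350, cs, 8, law), (1, 6350, cs, 8, ops), (1, 6350, cs, 9, cs), (1, 6350, cs, 9, law), (1, 6350, cs, 9, ops), (11, 1870, cs, 1, cs), (11, 1870, cs, 1, law), (11, 1870, cs, 1, ops), (11, 1870, cs, 3, cs), (11, 1870, cs, 3, law), (11, 1870, cs, 3, ops), (11, 1870, cs, 6, cs), (11, 1870, cs, 6, law), (11, 1870, cs, 6, ops), (11, 1870, cs, 7, cs), (11, 1870, cs, 7, law), (11, 1870, cs, 7, ops), (11, 1870, cs, 8, cs), (11, 1870, cs, 8, law), (11, 1870, cs, 8, ops), (11, 1870, cs, 9, cs), (11, 1870, cs, 9, law), (11, 1870, cs, 9, ops), (11, 3520, eng, 1, hr), (11, 3520, eng, 3, hr), (11, 3520, eng, 8, hr), (3, 8130, eng, 1, hr), (3, 8130, eng, 3, hr), (3, 8130, eng, 8, hr), (40, 2760, eng, 1, hr), (40, 2760, eng, 3, hr), (40, 2760, eng, 8, hr)}
σ[pid = cs]: keep tuples satisfying pid = cs → {(1, 6350, cs, 1, cs), (1, 6350, cs, 1, law), (1, 6350, cs, 1, ops), (1, 6350, cs, 3, cs), (1, 6350, cs, 3, law), (1, 6350, cs, 3, ops), (1, 6350, cs, 6, cs), (1, 6350, cs, 6, law), (1, 6350, cs, 6, ops), (1, 6350, cs, 7, cs), (1, 6350, cs, 7, law), (1, 6350, cs, 7, ops), (1, 6350, cs, 8, cs), (1, 6350, cs, 8, law), (1, 6350, cs, 8, ops), (1, 6350, cs, 9, cs), (1, 6350, cs, 9, law), (1, 6350, cs, 9, ops), (11, 1870, cs, 1, cs), (11, 1870, cs, 1, law), (11, 1870, cs, 1, ops), (11, 1870, cs, 3, cs), (11, 1870, cs, 3, law), (11, 1870, cs, 3, ops), (11, 1870, cs, 6, cs), (11, 1870, cs, 6, law), (11, 1870, cs, 6, ops), (11, 1870, cs, 7, cs), (11, 1870, cs, 7, law), (11, 1870, cs, 7, ops), (11, 1870, cs, 8, cs), (11, 1870, cs, 8, law), (11, 1870, cs, 8, ops), (11, 1870, cs, 9, cs), (11, 1870, cs, 9, law), (11, 1870, cs, 9, ops)}
Projecting to floor (30 duplicate(s) eliminated): {1, 3, 6, 7, 8, 9}
σ[floor != 8]: keep tuples satisfying floor != 8 → {1, 3, 6, 7, 9}

{1, 3, 6, 7, 9}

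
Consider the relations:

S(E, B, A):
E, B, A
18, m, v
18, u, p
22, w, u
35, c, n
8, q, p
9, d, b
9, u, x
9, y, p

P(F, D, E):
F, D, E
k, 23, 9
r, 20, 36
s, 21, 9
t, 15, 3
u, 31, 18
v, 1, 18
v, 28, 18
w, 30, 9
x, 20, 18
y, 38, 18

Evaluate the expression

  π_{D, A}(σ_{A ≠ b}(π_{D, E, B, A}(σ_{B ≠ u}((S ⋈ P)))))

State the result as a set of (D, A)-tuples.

Joining S and P on E yields {(18, m, v, u, 31), (18, m, v, v, 1), (18, m, v, v, 28), (18, m, v, x, 20), (18, m, v, y, 38), (18, u, p, u, 31), (18, u, p, v, 1), (18, u, p, v, 28), (18, u, p, x, 20), (18, u, p, y, 38), (9, d, b, k, 23), (9, d, b, s, 21), (9, d, b, w, 30), (9, u, x, k, 23), (9, u, x, s, 21), (9, u, x, w, 30), (9, y, p, k, 23), (9, y, p, s, 21), (9, y, p, w, 30)}.
σ[B ≠ u]: keep tuples satisfying B ≠ u → {(18, m, v, u, 31), (18, m, v, v, 1), (18, m, v, v, 28), (18, m, v, x, 20), (18, m, v, y, 38), (9, d, b, k, 23), (9, d, b, s, 21), (9, d, b, w, 30), (9, y, p, k, 23), (9, y, p, s, 21), (9, y, p, w, 30)}
Projecting to D, E, B, A: {(1, 18, m, v), (20, 18, m, v), (21, 9, d, b), (21, 9, y, p), (23, 9, d, b), (23, 9, y, p), (28, 18, m, v), (30, 9, d, b), (30, 9, y, p), (31, 18, m, v), (38, 18, m, v)}
σ[A ≠ b]: keep tuples satisfying A ≠ b → {(1, 18, m, v), (20, 18, m, v), (21, 9, y, p), (23, 9, y, p), (28, 18, m, v), (30, 9, y, p), (31, 18, m, v), (38, 18, m, v)}
Projecting to D, A: {(1, v), (20, v), (21, p), (23, p), (28, v), (30, p), (31, v), (38, v)}

{(1, v), (20, v), (21, p), (23, p), (28, v), (30, p), (31, v), (38, v)}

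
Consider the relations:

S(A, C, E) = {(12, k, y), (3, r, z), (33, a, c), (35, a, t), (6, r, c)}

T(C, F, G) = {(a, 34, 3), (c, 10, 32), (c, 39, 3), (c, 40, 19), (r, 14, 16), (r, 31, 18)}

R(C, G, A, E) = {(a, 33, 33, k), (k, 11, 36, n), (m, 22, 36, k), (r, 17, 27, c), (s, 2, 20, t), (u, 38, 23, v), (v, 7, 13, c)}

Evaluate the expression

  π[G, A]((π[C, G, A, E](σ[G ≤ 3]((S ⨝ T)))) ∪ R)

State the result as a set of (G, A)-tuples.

Natural join on C: {(3, r, z, 14, 16), (3, r, z, 31, 18), (33, a, c, 34, 3), (35, a, t, 34, 3), (6, r, c, 14, 16), (6, r, c, 31, 18)}
Filtering on G ≤ 3 leaves {(33, a, c, 34, 3), (35, a, t, 34, 3)}.
Keep only column(s) C, G, A, E: {(a, 3, 33, c), (a, 3, 35, t)}
Taking the union: {(a, 3, 33, c), (a, 3, 35, t), (a, 33, 33, k), (k, 11, 36, n), (m, 22, 36, k), (r, 17, 27, c), (s, 2, 20, t), (u, 38, 23, v), (v, 7, 13, c)}
Keep only column(s) G, A: {(11, 36), (17, 27), (2, 20), (22, 36), (3, 33), (3, 35), (33, 33), (38, 23), (7, 13)}

{(11, 36), (17, 27), (2, 20), (22, 36), (3, 33), (3, 35), (33, 33), (38, 23), (7, 13)}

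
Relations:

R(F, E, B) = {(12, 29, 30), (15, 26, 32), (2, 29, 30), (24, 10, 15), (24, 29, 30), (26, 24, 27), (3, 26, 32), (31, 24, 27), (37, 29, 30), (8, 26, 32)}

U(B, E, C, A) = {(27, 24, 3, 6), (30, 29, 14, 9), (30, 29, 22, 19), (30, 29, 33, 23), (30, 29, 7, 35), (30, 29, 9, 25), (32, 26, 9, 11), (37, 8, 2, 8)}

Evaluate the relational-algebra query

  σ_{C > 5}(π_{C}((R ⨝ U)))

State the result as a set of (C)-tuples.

{14, 22, 33, 7, 9}

Natural join on E, B: {(12, 29, 30, 14, 9), (12, 29, 30, 22, 19), (12, 29, 30, 33, 23), (12, 29, 30, 7, 35), (12, 29, 30, 9, 25), (15, 26, 32, 9, 11), (2, 29, 30, 14, 9), (2, 29, 30, 22, 19), (2, 29, 30, 33, 23), (2, 29, 30, 7, 35), (2, 29, 30, 9, 25), (24, 29, 30, 14, 9), (24, 29, 30, 22, 19), (24, 29, 30, 33, 23), (24, 29, 30, 7, 35), (24, 29, 30, 9, 25), (26, 24, 27, 3, 6), (3, 26, 32, 9, 11), (31, 24, 27, 3, 6), (37, 29, 30, 14, 9), (37, 29, 30, 22, 19), (37, 29, 30, 33, 23), (37, 29, 30, 7, 35), (37, 29, 30, 9, 25), (8, 26, 32, 9, 11)}
Projecting to C (19 duplicate(s) eliminated): {14, 22, 3, 33, 7, 9}
Filtering on C > 5 leaves {14, 22, 33, 7, 9}.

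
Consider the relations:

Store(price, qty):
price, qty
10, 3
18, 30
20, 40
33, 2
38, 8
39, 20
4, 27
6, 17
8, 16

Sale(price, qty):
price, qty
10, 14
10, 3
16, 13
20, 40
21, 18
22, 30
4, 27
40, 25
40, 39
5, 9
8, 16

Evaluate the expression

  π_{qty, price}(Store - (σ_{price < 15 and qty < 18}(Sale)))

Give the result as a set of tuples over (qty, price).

σ[price < 15 and qty < 18]: keep tuples satisfying price < 15 and qty < 18 → {(10, 14), (10, 3), (5, 9), (8, 16)}
Taking the difference: {(18, 30), (20, 40), (33, 2), (38, 8), (39, 20), (4, 27), (6, 17)}
Keep only column(s) qty, price: {(17, 6), (2, 33), (20, 39), (27, 4), (30, 18), (40, 20), (8, 38)}

{(17, 6), (2, 33), (20, 39), (27, 4), (30, 18), (40, 20), (8, 38)}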